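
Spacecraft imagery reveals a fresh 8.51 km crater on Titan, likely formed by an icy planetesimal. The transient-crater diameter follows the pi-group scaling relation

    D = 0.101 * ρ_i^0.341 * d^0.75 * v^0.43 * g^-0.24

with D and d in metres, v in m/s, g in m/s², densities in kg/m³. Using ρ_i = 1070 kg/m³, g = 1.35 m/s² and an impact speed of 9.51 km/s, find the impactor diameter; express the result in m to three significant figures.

d ≈ 893 m

Rearranging for d: d = [D / (0.101 · 1070^0.341 · 9510^0.43 · 1.35^-0.24)]^(1/0.75).
D = 8510 m.
1070^0.341 = 10.79
9510^0.43 = 51.36
1.35^-0.24 = 0.9305
Denominator = 0.101 × 10.79 × 51.36 × 0.9305 = 52.08
D / 52.08 = 8510 / 52.08 = 163.4
d = 163.4^(1/0.75) = 163.4^1.3333 = 893.2 m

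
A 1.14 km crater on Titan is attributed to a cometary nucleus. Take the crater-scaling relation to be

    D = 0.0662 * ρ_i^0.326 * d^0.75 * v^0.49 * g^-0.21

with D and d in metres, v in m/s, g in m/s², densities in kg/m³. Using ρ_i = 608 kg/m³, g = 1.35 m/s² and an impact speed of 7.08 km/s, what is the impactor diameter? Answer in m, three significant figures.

d ≈ 91.0 m

Rearranging for d: d = [D / (0.0662 · 608^0.326 · 7080^0.49 · 1.35^-0.21)]^(1/0.75).
D = 1140 m.
608^0.326 = 8.083
7080^0.49 = 77.00
1.35^-0.21 = 0.9389
Denominator = 0.0662 × 8.083 × 77.00 × 0.9389 = 38.68
D / 38.68 = 1140 / 38.68 = 29.47
d = 29.47^(1/0.75) = 29.47^1.3333 = 91.02 m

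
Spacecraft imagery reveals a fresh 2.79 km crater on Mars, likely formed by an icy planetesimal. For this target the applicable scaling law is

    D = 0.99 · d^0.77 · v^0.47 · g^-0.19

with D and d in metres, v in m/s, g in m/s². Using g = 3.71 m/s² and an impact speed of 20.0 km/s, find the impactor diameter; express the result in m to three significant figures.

d ≈ 99.0 m

Rearranging for d: d = [D / (0.99 · 20000^0.47 · 3.71^-0.19)]^(1/0.77).
D = 2790 m.
20000^0.47 = 105.1
3.71^-0.19 = 0.7795
Denominator = 0.99 × 105.1 × 0.7795 = 81.11
D / 81.11 = 2790 / 81.11 = 34.40
d = 34.40^(1/0.77) = 34.40^1.2987 = 98.98 m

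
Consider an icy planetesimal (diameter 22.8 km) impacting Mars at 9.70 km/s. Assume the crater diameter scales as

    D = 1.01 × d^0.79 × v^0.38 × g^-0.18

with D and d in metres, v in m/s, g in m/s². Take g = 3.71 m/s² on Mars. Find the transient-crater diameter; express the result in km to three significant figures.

In SI units: d = 22800 m, v = 9700 m/s.
d^0.79 = 22800^0.79 = 2772
v^0.38 = 9700^0.38 = 32.73
g^-0.18 = 3.71^-0.18 = 0.7898
D = 1.01 × 2772 × 32.73 × 0.7898 = 72373 m
   = 72.37 km

D ≈ 72.4 km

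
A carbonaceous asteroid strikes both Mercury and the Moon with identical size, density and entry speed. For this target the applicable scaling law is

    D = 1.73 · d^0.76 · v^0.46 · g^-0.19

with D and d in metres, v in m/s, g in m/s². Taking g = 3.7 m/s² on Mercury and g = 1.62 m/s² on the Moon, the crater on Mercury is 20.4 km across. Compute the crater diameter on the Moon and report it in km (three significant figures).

D ≈ 23.9 km

All impactor-dependent factors cancel in the ratio, leaving D_Moon/D_Mercury = (g_Moon/g_Mercury)^-0.19.
(1.62/3.7)^-0.19 = 0.4378^-0.19 = 1.170
D_Moon = 1.170 × 20.4 km = 23.9 km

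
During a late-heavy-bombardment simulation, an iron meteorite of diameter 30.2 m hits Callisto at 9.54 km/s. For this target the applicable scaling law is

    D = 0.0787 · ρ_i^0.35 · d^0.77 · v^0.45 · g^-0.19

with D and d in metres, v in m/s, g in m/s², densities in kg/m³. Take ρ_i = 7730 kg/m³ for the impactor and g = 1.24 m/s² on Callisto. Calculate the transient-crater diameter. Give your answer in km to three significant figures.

D ≈ 1.48 km

In SI units: v = 9540 m/s.
ρ_i^0.35 = 7730^0.35 = 22.95
d^0.77 = 30.2^0.77 = 13.79
v^0.45 = 9540^0.45 = 61.77
g^-0.19 = 1.24^-0.19 = 0.9600
D = 0.0787 × 22.95 × 13.79 × 61.77 × 0.9600 = 1477 m
   = 1.477 km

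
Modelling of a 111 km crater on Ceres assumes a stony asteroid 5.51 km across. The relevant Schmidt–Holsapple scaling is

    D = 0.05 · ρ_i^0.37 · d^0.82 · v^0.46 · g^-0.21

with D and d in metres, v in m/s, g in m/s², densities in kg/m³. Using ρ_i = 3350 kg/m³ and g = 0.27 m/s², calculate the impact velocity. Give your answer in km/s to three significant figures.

v ≈ 10.8 km/s

Rearranging for v: v = [D / (0.05 · 3350^0.37 · 5510^0.82 · 0.27^-0.21)]^(1/0.46).
D = 111000 m.
3350^0.37 = 20.15
5510^0.82 = 1169
0.27^-0.21 = 1.316
Denominator = 0.05 × 20.15 × 1169 × 1.316 = 1550
D / 1550 = 111000 / 1550 = 71.61
v = 71.61^(1/0.46) = 71.61^2.1739 = 10778 m/s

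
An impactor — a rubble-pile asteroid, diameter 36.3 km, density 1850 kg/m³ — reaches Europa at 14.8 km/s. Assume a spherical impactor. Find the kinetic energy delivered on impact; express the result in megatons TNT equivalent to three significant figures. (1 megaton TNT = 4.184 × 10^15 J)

d = 36300 m; v = 14800 m/s.
Mass m = (π/6) ρ d³ = (π/6) × 1850 × (36300)³ = 4.633 × 10^16 kg
E = ½ m v² = 0.5 × 4.633 × 10^16 × (14800)² = 5.074 × 10^24 J
   = 5.074 × 10^24 / 4.184×10^15 = 1.213 × 10^9 Mt

E ≈ 1.21 × 10^9 Mt TNT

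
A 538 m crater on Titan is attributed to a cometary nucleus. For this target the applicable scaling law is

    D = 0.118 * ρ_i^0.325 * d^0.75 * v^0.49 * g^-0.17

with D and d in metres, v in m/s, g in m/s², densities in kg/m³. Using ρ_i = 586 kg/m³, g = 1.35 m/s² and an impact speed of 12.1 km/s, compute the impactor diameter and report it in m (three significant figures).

Rearranging for d: d = [D / (0.118 · 586^0.325 · 12100^0.49 · 1.35^-0.17)]^(1/0.75).
586^0.325 = 7.935
12100^0.49 = 100.1
1.35^-0.17 = 0.9503
Denominator = 0.118 × 7.935 × 100.1 × 0.9503 = 89.07
D / 89.07 = 538 / 89.07 = 6.040
d = 6.040^(1/0.75) = 6.040^1.3333 = 11.00 m

d ≈ 11.0 m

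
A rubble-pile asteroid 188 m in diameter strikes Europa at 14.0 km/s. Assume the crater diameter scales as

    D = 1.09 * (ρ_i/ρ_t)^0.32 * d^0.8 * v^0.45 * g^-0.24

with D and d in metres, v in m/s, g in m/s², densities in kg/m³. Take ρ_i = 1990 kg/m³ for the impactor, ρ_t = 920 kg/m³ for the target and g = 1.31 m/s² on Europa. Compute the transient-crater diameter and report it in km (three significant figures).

In SI units: v = 14000 m/s.
(ρ_i/ρ_t)^0.32 = (1990/920)^0.32 = 1.280
d^0.8 = 188^0.8 = 65.97
v^0.45 = 14000^0.45 = 73.41
g^-0.24 = 1.31^-0.24 = 0.9372
D = 1.09 × 1.280 × 65.97 × 73.41 × 0.9372 = 6332 m
   = 6.332 km

D ≈ 6.33 km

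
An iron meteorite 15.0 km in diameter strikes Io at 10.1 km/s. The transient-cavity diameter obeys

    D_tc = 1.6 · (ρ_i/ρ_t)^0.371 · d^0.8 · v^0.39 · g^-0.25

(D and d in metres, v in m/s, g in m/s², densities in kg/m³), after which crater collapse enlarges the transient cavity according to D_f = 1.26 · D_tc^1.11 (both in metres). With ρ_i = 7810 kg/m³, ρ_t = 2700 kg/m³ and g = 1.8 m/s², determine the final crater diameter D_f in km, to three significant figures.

In SI: d = 15000 m, v = 10100 m/s.
(ρ_i/ρ_t)^0.371 = (7810/2700)^0.371 = 1.483
d^0.8 = 15000^0.8 = 2192
v^0.39 = 10100^0.39 = 36.45
g^-0.25 = 1.8^-0.25 = 0.8633
D_tc = 1.6 × 1.483 × 2192 × 36.45 × 0.8633 = 1.637 × 10^5 m
D_f = 1.26 × (1.637 × 10^5)^1.11 = 7.726 × 10^5 m
     = 772.6 km

D_f ≈ 773 km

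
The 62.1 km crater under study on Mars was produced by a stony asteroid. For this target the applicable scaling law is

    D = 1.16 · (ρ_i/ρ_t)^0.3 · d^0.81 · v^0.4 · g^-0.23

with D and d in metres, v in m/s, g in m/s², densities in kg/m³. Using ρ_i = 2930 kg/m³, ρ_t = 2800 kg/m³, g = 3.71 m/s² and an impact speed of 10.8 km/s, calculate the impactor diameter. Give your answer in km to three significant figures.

Rearranging for d: d = [D / (1.16 · (2930/2800)^0.3 · 10800^0.4 · 3.71^-0.23)]^(1/0.81).
D = 62100 m.
(2930/2800)^0.3 = 1.014
10800^0.4 = 41.06
3.71^-0.23 = 0.7397
Denominator = 1.16 × 1.014 × 41.06 × 0.7397 = 35.72
D / 35.72 = 62100 / 35.72 = 1739
d = 1739^(1/0.81) = 1739^1.2346 = 10011 m

d ≈ 10.0 km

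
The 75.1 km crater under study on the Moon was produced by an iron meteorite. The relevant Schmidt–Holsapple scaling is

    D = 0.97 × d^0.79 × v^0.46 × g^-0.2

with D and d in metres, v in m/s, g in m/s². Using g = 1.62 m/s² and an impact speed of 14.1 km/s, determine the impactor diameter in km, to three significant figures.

Rearranging for d: d = [D / (0.97 · 14100^0.46 · 1.62^-0.2)]^(1/0.79).
D = 75100 m.
14100^0.46 = 81.03
1.62^-0.2 = 0.9080
Denominator = 0.97 × 81.03 × 0.9080 = 71.37
D / 71.37 = 75100 / 71.37 = 1052
d = 1052^(1/0.79) = 1052^1.2658 = 6688 m

d ≈ 6.69 km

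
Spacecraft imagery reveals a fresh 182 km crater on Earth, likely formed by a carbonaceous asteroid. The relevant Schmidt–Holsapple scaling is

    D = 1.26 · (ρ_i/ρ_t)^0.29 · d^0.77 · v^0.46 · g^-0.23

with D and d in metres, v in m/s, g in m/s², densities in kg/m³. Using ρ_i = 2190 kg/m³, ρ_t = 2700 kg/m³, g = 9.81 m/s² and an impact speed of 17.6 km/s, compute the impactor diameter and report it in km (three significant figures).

d ≈ 31.3 km

Rearranging for d: d = [D / (1.26 · (2190/2700)^0.29 · 17600^0.46 · 9.81^-0.23)]^(1/0.77).
D = 182000 m.
(2190/2700)^0.29 = 0.9411
17600^0.46 = 89.73
9.81^-0.23 = 0.5914
Denominator = 1.26 × 0.9411 × 89.73 × 0.5914 = 62.93
D / 62.93 = 182000 / 62.93 = 2892
d = 2892^(1/0.77) = 2892^1.2987 = 31265 m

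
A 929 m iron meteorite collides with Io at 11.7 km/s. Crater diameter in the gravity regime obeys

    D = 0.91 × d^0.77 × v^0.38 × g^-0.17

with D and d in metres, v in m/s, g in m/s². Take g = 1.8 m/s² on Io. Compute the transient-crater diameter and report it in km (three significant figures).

D ≈ 5.58 km

In SI units: v = 11700 m/s.
d^0.77 = 929^0.77 = 192.9
v^0.38 = 11700^0.38 = 35.15
g^-0.17 = 1.8^-0.17 = 0.9049
D = 0.91 × 192.9 × 35.15 × 0.9049 = 5583 m
   = 5.583 km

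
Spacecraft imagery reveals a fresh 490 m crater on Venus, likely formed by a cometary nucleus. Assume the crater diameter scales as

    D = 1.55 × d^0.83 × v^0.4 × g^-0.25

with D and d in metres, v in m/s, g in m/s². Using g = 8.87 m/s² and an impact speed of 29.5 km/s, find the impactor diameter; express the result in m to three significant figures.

d ≈ 13.9 m

Rearranging for d: d = [D / (1.55 · 29500^0.4 · 8.87^-0.25)]^(1/0.83).
29500^0.4 = 61.37
8.87^-0.25 = 0.5795
Denominator = 1.55 × 61.37 × 0.5795 = 55.12
D / 55.12 = 490 / 55.12 = 8.890
d = 8.890^(1/0.83) = 8.890^1.2048 = 13.91 m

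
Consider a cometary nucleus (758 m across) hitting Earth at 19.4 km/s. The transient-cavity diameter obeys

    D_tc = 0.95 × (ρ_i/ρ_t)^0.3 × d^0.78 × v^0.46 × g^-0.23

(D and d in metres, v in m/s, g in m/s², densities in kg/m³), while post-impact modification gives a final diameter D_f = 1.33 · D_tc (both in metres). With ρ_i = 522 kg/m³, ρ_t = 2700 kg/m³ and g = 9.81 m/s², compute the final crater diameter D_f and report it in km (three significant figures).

D_f ≈ 7.55 km

v = 19400 m/s.
(ρ_i/ρ_t)^0.3 = (522/2700)^0.3 = 0.6108
d^0.78 = 758^0.78 = 176.3
v^0.46 = 19400^0.46 = 93.84
g^-0.23 = 9.81^-0.23 = 0.5914
D_tc = 0.95 × 0.6108 × 176.3 × 93.84 × 0.5914 = 5677 m
D_f = 1.33 × 5677 = 7550 m
     = 7.550 km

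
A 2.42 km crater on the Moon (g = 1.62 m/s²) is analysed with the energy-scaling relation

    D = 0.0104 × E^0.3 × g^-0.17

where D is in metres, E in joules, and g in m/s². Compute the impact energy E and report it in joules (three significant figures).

Rearranging: E = [D / (0.0104 · g^-0.17)]^(1/0.3).
D = 2420 m.
g^-0.17 = 1.62^-0.17 = 0.9213
D / (0.0104 × 0.9213) = 2420 / (9.582 × 10^-3) = 2.526 × 10^5
E = (2.526 × 10^5)^3.3333 = 1.018 × 10^18 J

E ≈ 1.02 × 10^18 J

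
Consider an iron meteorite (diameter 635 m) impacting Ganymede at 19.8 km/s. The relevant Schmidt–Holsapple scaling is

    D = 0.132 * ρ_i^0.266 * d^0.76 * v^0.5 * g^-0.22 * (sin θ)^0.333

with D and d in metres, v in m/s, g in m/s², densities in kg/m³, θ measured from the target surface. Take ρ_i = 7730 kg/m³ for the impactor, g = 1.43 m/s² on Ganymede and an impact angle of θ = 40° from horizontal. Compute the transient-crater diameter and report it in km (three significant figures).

D ≈ 21.6 km

In SI units: v = 19800 m/s.
ρ_i^0.266 = 7730^0.266 = 10.82
d^0.76 = 635^0.76 = 134.9
v^0.5 = 19800^0.5 = 140.7
g^-0.22 = 1.43^-0.22 = 0.9243
(sin 40°)^0.333 = 0.6428^0.333 = 0.8632
D = 0.132 × 10.82 × 134.9 × 140.7 × 0.9243 × 0.8632 = 21629 m
   = 21.63 km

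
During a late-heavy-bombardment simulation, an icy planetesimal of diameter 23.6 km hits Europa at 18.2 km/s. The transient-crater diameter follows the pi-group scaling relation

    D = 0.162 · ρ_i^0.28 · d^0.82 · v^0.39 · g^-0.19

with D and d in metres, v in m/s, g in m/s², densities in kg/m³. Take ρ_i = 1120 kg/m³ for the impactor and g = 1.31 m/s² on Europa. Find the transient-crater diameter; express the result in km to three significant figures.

D ≈ 194 km

In SI units: d = 23600 m, v = 18200 m/s.
ρ_i^0.28 = 1120^0.28 = 7.141
d^0.82 = 23600^0.82 = 3853
v^0.39 = 18200^0.39 = 45.86
g^-0.19 = 1.31^-0.19 = 0.9500
D = 0.162 × 7.141 × 3853 × 45.86 × 0.9500 = 1.942 × 10^5 m
   = 194.2 km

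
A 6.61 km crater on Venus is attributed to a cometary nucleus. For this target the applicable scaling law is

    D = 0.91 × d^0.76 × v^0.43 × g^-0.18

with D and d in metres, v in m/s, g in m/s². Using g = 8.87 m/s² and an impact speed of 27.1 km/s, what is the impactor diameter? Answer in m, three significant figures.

d ≈ 626 m

Rearranging for d: d = [D / (0.91 · 27100^0.43 · 8.87^-0.18)]^(1/0.76).
D = 6610 m.
27100^0.43 = 80.57
8.87^-0.18 = 0.6751
Denominator = 0.91 × 80.57 × 0.6751 = 49.50
D / 49.50 = 6610 / 49.50 = 133.5
d = 133.5^(1/0.76) = 133.5^1.3158 = 626.2 m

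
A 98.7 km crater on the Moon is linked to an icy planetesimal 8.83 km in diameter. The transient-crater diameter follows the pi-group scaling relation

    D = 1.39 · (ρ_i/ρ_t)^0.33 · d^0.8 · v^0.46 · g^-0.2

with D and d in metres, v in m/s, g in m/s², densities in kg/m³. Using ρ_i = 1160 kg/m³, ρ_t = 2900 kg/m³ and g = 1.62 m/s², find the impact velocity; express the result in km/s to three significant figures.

Rearranging for v: v = [D / (1.39 · (1160/2900)^0.33 · 8830^0.8 · 1.62^-0.2)]^(1/0.46).
D = 98700 m.
(1160/2900)^0.33 = 0.7391
8830^0.8 = 1435
1.62^-0.2 = 0.9080
Denominator = 1.39 × 0.7391 × 1435 × 0.9080 = 1339
D / 1339 = 98700 / 1339 = 73.71
v = 73.71^(1/0.46) = 73.71^2.1739 = 11477 m/s

v ≈ 11.5 km/s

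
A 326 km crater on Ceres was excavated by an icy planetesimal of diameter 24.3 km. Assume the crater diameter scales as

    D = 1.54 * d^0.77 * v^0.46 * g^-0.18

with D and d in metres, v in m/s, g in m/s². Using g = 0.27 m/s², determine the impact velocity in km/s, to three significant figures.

v ≈ 10.3 km/s

Rearranging for v: v = [D / (1.54 · 24300^0.77 · 0.27^-0.18)]^(1/0.46).
D = 326000 m.
24300^0.77 = 2382
0.27^-0.18 = 1.266
Denominator = 1.54 × 2382 × 1.266 = 4644
D / 4644 = 326000 / 4644 = 70.20
v = 70.20^(1/0.46) = 70.20^2.1739 = 10322 m/s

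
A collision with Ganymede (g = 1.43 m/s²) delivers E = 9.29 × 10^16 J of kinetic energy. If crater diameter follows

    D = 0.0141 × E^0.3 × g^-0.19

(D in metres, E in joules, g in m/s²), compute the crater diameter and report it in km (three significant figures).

E^0.3 = (9.29 × 10^16)^0.3 = 1.231 × 10^5
g^-0.19 = 1.43^-0.19 = 0.9343
D = 0.0141 × 1.231 × 10^5 × 0.9343 = 1622 m
   = 1.622 km

D ≈ 1.62 km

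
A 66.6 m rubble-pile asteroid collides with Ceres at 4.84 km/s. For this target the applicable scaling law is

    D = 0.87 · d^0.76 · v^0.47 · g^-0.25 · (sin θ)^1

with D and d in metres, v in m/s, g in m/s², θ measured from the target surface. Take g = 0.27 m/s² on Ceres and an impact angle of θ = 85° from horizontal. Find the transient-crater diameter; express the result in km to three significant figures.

In SI units: v = 4840 m/s.
d^0.76 = 66.6^0.76 = 24.31
v^0.47 = 4840^0.47 = 53.94
g^-0.25 = 0.27^-0.25 = 1.387
(sin 85°)^1 = 0.9962^1 = 0.9962
D = 0.87 × 24.31 × 53.94 × 1.387 × 0.9962 = 1576 m
   = 1.576 km

D ≈ 1.58 km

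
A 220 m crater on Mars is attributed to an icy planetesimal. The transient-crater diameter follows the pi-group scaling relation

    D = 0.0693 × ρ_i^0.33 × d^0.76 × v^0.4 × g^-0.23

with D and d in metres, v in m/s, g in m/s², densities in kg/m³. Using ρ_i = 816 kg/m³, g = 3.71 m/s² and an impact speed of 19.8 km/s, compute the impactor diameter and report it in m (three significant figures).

d ≈ 18.0 m

Rearranging for d: d = [D / (0.0693 · 816^0.33 · 19800^0.4 · 3.71^-0.23)]^(1/0.76).
816^0.33 = 9.138
19800^0.4 = 52.32
3.71^-0.23 = 0.7397
Denominator = 0.0693 × 9.138 × 52.32 × 0.7397 = 24.51
D / 24.51 = 220 / 24.51 = 8.976
d = 8.976^(1/0.76) = 8.976^1.3158 = 17.95 m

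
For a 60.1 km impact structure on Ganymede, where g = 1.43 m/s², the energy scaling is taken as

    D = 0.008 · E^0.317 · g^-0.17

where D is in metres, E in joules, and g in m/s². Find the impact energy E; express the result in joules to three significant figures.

E ≈ 5.94 × 10^21 J

Rearranging: E = [D / (0.008 · g^-0.17)]^(1/0.317).
D = 60100 m.
g^-0.17 = 1.43^-0.17 = 0.9410
D / (0.008 × 0.9410) = 60100 / (7.528 × 10^-3) = 7.984 × 10^6
E = (7.984 × 10^6)^3.1546 = 5.939 × 10^21 J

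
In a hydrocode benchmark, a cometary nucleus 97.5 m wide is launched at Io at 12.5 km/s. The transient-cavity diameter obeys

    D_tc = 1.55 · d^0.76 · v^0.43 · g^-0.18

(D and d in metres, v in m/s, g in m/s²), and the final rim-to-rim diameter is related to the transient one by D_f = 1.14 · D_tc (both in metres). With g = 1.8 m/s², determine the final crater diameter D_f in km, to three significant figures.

v = 12500 m/s.
d^0.76 = 97.5^0.76 = 32.48
v^0.43 = 12500^0.43 = 57.77
g^-0.18 = 1.8^-0.18 = 0.8996
D_tc = 1.55 × 32.48 × 57.77 × 0.8996 = 2616 m
D_f = 1.14 × 2616 = 2982 m
     = 2.982 km

D_f ≈ 2.98 km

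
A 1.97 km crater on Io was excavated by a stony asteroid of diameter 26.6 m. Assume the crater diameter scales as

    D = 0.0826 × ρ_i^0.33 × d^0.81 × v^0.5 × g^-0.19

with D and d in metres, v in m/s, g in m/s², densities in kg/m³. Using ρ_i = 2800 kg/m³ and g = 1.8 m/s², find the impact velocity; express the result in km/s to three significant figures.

v ≈ 18.6 km/s

Rearranging for v: v = [D / (0.0826 · 2800^0.33 · 26.6^0.81 · 1.8^-0.19)]^(1/0.5).
D = 1970 m.
2800^0.33 = 13.73
26.6^0.81 = 14.26
1.8^-0.19 = 0.8943
Denominator = 0.0826 × 13.73 × 14.26 × 0.8943 = 14.46
D / 14.46 = 1970 / 14.46 = 136.2
v = 136.2^(1/0.5) = 136.2^2 = 18550 m/s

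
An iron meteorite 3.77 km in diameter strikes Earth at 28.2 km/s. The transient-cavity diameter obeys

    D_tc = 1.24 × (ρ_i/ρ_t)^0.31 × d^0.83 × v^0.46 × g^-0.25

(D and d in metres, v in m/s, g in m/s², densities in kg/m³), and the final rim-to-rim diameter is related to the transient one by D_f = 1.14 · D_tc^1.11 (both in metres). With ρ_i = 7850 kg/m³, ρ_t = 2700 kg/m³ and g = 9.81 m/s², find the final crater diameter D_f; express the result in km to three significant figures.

In SI: d = 3770 m, v = 28200 m/s.
(ρ_i/ρ_t)^0.31 = (7850/2700)^0.31 = 1.392
d^0.83 = 3770^0.83 = 929.7
v^0.46 = 28200^0.46 = 111.5
g^-0.25 = 9.81^-0.25 = 0.5650
D_tc = 1.24 × 1.392 × 929.7 × 111.5 × 0.5650 = 1.011 × 10^5 m
D_f = 1.14 × (1.011 × 10^5)^1.11 = 4.094 × 10^5 m
     = 409.4 km

D_f ≈ 409 km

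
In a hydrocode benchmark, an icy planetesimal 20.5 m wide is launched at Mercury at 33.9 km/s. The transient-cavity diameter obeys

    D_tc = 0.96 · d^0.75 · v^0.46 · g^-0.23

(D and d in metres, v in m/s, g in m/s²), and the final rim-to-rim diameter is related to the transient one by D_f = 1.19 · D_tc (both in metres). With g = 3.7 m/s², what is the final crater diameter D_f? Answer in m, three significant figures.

D_f ≈ 988 m

v = 33900 m/s.
d^0.75 = 20.5^0.75 = 9.634
v^0.46 = 33900^0.46 = 121.3
g^-0.23 = 3.7^-0.23 = 0.7401
D_tc = 0.96 × 9.634 × 121.3 × 0.7401 = 830.3 m
D_f = 1.19 × 830.3 = 988.1 m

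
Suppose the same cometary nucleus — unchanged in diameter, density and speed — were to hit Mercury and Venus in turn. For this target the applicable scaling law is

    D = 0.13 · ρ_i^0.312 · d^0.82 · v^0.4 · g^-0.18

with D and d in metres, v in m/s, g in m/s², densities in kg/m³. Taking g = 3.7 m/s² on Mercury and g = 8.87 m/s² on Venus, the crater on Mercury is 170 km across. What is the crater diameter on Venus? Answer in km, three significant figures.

D ≈ 145 km

All impactor-dependent factors cancel in the ratio, leaving D_Venus/D_Mercury = (g_Venus/g_Mercury)^-0.18.
(8.87/3.7)^-0.18 = 2.397^-0.18 = 0.8544
D_Venus = 0.8544 × 170 km = 145 km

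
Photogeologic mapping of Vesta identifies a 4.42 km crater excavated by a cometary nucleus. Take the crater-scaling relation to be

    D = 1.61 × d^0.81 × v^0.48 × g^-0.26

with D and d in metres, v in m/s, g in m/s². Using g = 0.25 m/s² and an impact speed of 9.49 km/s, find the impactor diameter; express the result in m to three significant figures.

Rearranging for d: d = [D / (1.61 · 9490^0.48 · 0.25^-0.26)]^(1/0.81).
D = 4420 m.
9490^0.48 = 81.11
0.25^-0.26 = 1.434
Denominator = 1.61 × 81.11 × 1.434 = 187.3
D / 187.3 = 4420 / 187.3 = 23.60
d = 23.60^(1/0.81) = 23.60^1.2346 = 49.54 m

d ≈ 49.5 m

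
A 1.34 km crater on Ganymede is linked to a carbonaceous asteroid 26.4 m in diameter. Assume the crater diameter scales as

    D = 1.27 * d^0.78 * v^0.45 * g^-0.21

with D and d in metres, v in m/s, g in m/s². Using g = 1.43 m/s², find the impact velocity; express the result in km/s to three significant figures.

v ≈ 21.2 km/s

Rearranging for v: v = [D / (1.27 · 26.4^0.78 · 1.43^-0.21)]^(1/0.45).
D = 1340 m.
26.4^0.78 = 12.85
1.43^-0.21 = 0.9276
Denominator = 1.27 × 12.85 × 0.9276 = 15.14
D / 15.14 = 1340 / 15.14 = 88.51
v = 88.51^(1/0.45) = 88.51^2.2222 = 21213 m/s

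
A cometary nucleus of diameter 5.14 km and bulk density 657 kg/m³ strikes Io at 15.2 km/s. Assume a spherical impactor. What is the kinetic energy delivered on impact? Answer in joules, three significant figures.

d = 5140 m; v = 15200 m/s.
Mass m = (π/6) ρ d³ = (π/6) × 657 × (5140)³ = 4.671 × 10^13 kg
E = ½ m v² = 0.5 × 4.671 × 10^13 × (15200)² = 5.396 × 10^21 J

E ≈ 5.40 × 10^21 J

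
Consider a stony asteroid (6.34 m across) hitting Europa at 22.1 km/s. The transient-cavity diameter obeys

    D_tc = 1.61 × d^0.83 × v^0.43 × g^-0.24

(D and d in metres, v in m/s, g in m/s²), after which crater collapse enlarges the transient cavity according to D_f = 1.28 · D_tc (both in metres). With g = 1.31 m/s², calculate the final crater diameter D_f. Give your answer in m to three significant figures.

D_f ≈ 660 m

v = 22100 m/s.
d^0.83 = 6.34^0.83 = 4.632
v^0.43 = 22100^0.43 = 73.81
g^-0.24 = 1.31^-0.24 = 0.9372
D_tc = 1.61 × 4.632 × 73.81 × 0.9372 = 515.9 m
D_f = 1.28 × 515.9 = 660.4 m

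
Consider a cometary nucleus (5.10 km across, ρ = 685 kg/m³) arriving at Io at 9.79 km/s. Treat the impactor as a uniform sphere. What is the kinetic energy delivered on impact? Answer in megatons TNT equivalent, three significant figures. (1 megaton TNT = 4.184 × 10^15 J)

E ≈ 5.45 × 10^5 Mt TNT

d = 5100 m; v = 9790 m/s.
Mass m = (π/6) ρ d³ = (π/6) × 685 × (5100)³ = 4.758 × 10^13 kg
E = ½ m v² = 0.5 × 4.758 × 10^13 × (9790)² = 2.280 × 10^21 J
   = 2.280 × 10^21 / 4.184×10^15 = 5.449 × 10^5 Mt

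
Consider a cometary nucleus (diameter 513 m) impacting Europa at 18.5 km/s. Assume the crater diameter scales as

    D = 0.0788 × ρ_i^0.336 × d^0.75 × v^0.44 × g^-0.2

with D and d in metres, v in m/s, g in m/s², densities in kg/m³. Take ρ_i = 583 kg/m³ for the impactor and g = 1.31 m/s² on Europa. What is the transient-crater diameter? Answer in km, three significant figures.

In SI units: v = 18500 m/s.
ρ_i^0.336 = 583^0.336 = 8.497
d^0.75 = 513^0.75 = 107.8
v^0.44 = 18500^0.44 = 75.43
g^-0.2 = 1.31^-0.2 = 0.9474
D = 0.0788 × 8.497 × 107.8 × 75.43 × 0.9474 = 5158 m
   = 5.158 km

D ≈ 5.16 km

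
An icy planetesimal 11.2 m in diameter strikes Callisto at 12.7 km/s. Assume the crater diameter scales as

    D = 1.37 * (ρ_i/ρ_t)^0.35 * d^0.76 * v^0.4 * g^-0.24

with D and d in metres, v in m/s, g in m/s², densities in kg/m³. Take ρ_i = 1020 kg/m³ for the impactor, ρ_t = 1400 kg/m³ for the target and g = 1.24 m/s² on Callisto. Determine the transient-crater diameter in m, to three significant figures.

In SI units: v = 12700 m/s.
(ρ_i/ρ_t)^0.35 = (1020/1400)^0.35 = 0.8951
d^0.76 = 11.2^0.76 = 6.272
v^0.4 = 12700^0.4 = 43.80
g^-0.24 = 1.24^-0.24 = 0.9497
D = 1.37 × 0.8951 × 6.272 × 43.80 × 0.9497 = 319.9 m

D ≈ 320 m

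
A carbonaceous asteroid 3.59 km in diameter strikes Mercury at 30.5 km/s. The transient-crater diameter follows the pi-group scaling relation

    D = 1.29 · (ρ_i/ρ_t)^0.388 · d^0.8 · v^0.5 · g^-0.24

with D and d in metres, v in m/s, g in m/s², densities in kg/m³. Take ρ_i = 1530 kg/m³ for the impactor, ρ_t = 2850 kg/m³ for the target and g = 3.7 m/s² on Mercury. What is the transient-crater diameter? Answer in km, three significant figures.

In SI units: d = 3590 m, v = 30500 m/s.
(ρ_i/ρ_t)^0.388 = (1530/2850)^0.388 = 0.7856
d^0.8 = 3590^0.8 = 698.4
v^0.5 = 30500^0.5 = 174.6
g^-0.24 = 3.7^-0.24 = 0.7305
D = 1.29 × 0.7856 × 698.4 × 174.6 × 0.7305 = 90273 m
   = 90.27 km

D ≈ 90.3 km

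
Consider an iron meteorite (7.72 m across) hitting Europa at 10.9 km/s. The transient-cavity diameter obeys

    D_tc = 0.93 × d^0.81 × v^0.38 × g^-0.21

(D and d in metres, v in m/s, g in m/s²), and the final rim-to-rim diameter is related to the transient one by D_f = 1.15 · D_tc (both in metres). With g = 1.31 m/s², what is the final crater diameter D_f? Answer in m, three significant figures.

D_f ≈ 181 m

v = 10900 m/s.
d^0.81 = 7.72^0.81 = 5.236
v^0.38 = 10900^0.38 = 34.22
g^-0.21 = 1.31^-0.21 = 0.9449
D_tc = 0.93 × 5.236 × 34.22 × 0.9449 = 157.5 m
D_f = 1.15 × 157.5 = 181.1 m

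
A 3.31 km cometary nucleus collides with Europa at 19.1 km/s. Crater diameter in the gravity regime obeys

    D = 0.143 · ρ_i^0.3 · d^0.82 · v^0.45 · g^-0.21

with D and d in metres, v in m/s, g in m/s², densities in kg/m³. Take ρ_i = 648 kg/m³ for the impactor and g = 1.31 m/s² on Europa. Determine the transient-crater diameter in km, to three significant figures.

D ≈ 61.2 km

In SI units: d = 3310 m, v = 19100 m/s.
ρ_i^0.3 = 648^0.3 = 6.974
d^0.82 = 3310^0.82 = 769.6
v^0.45 = 19100^0.45 = 84.42
g^-0.21 = 1.31^-0.21 = 0.9449
D = 0.143 × 6.974 × 769.6 × 84.42 × 0.9449 = 61223 m
   = 61.22 km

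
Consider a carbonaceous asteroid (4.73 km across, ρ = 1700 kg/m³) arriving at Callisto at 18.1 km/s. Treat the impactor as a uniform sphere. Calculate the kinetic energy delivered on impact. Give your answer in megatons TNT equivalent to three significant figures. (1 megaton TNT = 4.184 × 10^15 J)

d = 4730 m; v = 18100 m/s.
Mass m = (π/6) ρ d³ = (π/6) × 1700 × (4730)³ = 9.420 × 10^13 kg
E = ½ m v² = 0.5 × 9.420 × 10^13 × (18100)² = 1.543 × 10^22 J
   = 1.543 × 10^22 / 4.184×10^15 = 3.688 × 10^6 Mt

E ≈ 3.69 × 10^6 Mt TNT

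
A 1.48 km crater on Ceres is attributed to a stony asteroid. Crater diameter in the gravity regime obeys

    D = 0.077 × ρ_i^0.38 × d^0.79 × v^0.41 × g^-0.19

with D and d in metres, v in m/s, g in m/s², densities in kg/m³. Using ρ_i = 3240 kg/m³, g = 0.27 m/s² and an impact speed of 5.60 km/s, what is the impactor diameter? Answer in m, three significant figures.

d ≈ 44.9 m

Rearranging for d: d = [D / (0.077 · 3240^0.38 · 5600^0.41 · 0.27^-0.19)]^(1/0.79).
D = 1480 m.
3240^0.38 = 21.58
5600^0.41 = 34.42
0.27^-0.19 = 1.282
Denominator = 0.077 × 21.58 × 34.42 × 1.282 = 73.32
D / 73.32 = 1480 / 73.32 = 20.19
d = 20.19^(1/0.79) = 20.19^1.2658 = 44.88 m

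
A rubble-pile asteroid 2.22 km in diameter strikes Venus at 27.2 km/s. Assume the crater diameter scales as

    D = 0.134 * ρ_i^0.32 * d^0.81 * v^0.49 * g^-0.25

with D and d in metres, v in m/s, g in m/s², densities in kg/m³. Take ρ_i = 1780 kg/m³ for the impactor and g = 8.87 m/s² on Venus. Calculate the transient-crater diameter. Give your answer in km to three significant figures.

In SI units: d = 2220 m, v = 27200 m/s.
ρ_i^0.32 = 1780^0.32 = 10.97
d^0.81 = 2220^0.81 = 513.5
v^0.49 = 27200^0.49 = 148.9
g^-0.25 = 8.87^-0.25 = 0.5795
D = 0.134 × 10.97 × 513.5 × 148.9 × 0.5795 = 65133 m
   = 65.13 km

D ≈ 65.1 km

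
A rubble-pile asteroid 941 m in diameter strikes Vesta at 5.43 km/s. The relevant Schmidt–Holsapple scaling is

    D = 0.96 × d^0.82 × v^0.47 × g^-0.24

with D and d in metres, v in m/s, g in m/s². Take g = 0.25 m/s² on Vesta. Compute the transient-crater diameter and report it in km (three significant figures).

D ≈ 20.9 km

In SI units: v = 5430 m/s.
d^0.82 = 941^0.82 = 274.4
v^0.47 = 5430^0.47 = 56.93
g^-0.24 = 0.25^-0.24 = 1.395
D = 0.96 × 274.4 × 56.93 × 1.395 = 20920 m
   = 20.92 km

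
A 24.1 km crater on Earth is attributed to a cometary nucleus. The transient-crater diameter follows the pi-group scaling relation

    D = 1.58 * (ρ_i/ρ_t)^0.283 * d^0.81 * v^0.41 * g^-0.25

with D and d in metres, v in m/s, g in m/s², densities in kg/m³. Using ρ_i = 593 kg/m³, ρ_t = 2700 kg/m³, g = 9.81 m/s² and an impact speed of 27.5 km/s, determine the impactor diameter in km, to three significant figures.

Rearranging for d: d = [D / (1.58 · (593/2700)^0.283 · 27500^0.41 · 9.81^-0.25)]^(1/0.81).
D = 24100 m.
(593/2700)^0.283 = 0.6512
27500^0.41 = 66.09
9.81^-0.25 = 0.5650
Denominator = 1.58 × 0.6512 × 66.09 × 0.5650 = 38.42
D / 38.42 = 24100 / 38.42 = 627.3
d = 627.3^(1/0.81) = 627.3^1.2346 = 2843 m

d ≈ 2.84 km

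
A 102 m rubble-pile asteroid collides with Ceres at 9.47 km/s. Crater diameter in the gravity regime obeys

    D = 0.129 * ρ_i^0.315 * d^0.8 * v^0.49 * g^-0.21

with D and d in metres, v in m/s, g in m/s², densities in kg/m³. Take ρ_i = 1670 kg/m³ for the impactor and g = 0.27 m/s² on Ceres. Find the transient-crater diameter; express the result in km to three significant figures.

In SI units: v = 9470 m/s.
ρ_i^0.315 = 1670^0.315 = 10.36
d^0.8 = 102^0.8 = 40.45
v^0.49 = 9470^0.49 = 88.80
g^-0.21 = 0.27^-0.21 = 1.316
D = 0.129 × 10.36 × 40.45 × 88.80 × 1.316 = 6317 m
   = 6.317 km

D ≈ 6.32 km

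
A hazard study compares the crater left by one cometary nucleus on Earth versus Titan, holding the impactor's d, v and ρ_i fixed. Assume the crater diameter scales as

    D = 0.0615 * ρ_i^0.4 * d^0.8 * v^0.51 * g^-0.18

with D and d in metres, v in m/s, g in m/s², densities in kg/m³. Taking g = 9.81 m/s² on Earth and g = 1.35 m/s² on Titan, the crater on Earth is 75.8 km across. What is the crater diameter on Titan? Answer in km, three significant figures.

All impactor-dependent factors cancel in the ratio, leaving D_Titan/D_Earth = (g_Titan/g_Earth)^-0.18.
(1.35/9.81)^-0.18 = 0.1376^-0.18 = 1.429
D_Titan = 1.429 × 75.8 km = 108 km

D ≈ 108 km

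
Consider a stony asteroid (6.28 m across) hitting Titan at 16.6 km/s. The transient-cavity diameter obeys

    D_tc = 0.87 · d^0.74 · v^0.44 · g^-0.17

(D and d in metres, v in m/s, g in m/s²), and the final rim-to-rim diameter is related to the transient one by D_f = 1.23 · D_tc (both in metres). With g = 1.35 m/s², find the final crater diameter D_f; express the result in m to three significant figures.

D_f ≈ 285 m

v = 16600 m/s.
d^0.74 = 6.28^0.74 = 3.895
v^0.44 = 16600^0.44 = 71.92
g^-0.17 = 1.35^-0.17 = 0.9503
D_tc = 0.87 × 3.895 × 71.92 × 0.9503 = 231.6 m
D_f = 1.23 × 231.6 = 284.9 m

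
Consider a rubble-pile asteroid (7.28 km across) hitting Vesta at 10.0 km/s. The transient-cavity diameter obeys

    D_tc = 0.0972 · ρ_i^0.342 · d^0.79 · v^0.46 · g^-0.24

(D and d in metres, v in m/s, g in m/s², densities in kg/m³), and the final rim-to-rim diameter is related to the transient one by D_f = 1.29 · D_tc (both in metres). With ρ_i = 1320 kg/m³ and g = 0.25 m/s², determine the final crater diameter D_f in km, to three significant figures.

In SI: d = 7280 m, v = 10000 m/s.
ρ_i^0.342 = 1320^0.342 = 11.67
d^0.79 = 7280^0.79 = 1125
v^0.46 = 10000^0.46 = 69.18
g^-0.24 = 0.25^-0.24 = 1.395
D_tc = 0.0972 × 11.67 × 1125 × 69.18 × 1.395 = 1.232 × 10^5 m
D_f = 1.29 × 1.232 × 10^5 = 1.589 × 10^5 m
     = 158.9 km

D_f ≈ 159 km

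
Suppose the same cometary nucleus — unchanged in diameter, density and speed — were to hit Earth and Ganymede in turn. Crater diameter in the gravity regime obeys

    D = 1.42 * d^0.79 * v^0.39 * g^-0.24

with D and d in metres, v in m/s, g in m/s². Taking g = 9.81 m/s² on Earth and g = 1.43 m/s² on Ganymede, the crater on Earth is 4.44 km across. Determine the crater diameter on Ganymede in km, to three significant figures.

All impactor-dependent factors cancel in the ratio, leaving D_Ganymede/D_Earth = (g_Ganymede/g_Earth)^-0.24.
(1.43/9.81)^-0.24 = 0.1458^-0.24 = 1.587
D_Ganymede = 1.587 × 4.44 km = 7.05 km

D ≈ 7.05 km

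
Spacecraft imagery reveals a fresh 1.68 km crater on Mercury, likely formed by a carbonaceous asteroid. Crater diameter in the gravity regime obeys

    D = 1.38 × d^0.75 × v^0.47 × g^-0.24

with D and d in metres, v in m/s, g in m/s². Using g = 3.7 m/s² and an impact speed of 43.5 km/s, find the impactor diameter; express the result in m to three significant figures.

d ≈ 24.5 m

Rearranging for d: d = [D / (1.38 · 43500^0.47 · 3.7^-0.24)]^(1/0.75).
D = 1680 m.
43500^0.47 = 151.4
3.7^-0.24 = 0.7305
Denominator = 1.38 × 151.4 × 0.7305 = 152.6
D / 152.6 = 1680 / 152.6 = 11.01
d = 11.01^(1/0.75) = 11.01^1.3333 = 24.49 m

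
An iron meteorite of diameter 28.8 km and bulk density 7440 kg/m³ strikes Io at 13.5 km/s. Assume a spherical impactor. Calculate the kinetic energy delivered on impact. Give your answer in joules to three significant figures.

E ≈ 8.48 × 10^24 J

d = 28800 m; v = 13500 m/s.
Mass m = (π/6) ρ d³ = (π/6) × 7440 × (28800)³ = 9.306 × 10^16 kg
E = ½ m v² = 0.5 × 9.306 × 10^16 × (13500)² = 8.480 × 10^24 J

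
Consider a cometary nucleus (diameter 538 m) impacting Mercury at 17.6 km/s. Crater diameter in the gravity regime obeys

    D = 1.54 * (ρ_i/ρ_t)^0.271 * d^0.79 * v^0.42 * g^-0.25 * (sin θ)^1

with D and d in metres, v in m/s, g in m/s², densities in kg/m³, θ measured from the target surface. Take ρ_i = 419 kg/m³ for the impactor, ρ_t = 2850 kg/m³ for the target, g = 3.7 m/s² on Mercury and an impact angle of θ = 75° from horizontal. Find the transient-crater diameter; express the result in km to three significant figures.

D ≈ 5.56 km

In SI units: v = 17600 m/s.
(ρ_i/ρ_t)^0.271 = (419/2850)^0.271 = 0.5948
d^0.79 = 538^0.79 = 143.7
v^0.42 = 17600^0.42 = 60.69
g^-0.25 = 3.7^-0.25 = 0.7210
(sin 75°)^1 = 0.9659^1 = 0.9659
D = 1.54 × 0.5948 × 143.7 × 60.69 × 0.7210 × 0.9659 = 5563 m
   = 5.563 km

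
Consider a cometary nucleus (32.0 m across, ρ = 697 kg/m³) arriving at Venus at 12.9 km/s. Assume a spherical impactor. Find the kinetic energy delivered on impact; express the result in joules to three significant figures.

v = 12900 m/s.
Mass m = (π/6) ρ d³ = (π/6) × 697 × (32)³ = 1.196 × 10^7 kg
E = ½ m v² = 0.5 × 1.196 × 10^7 × (12900)² = 9.951 × 10^14 J

E ≈ 9.95 × 10^14 J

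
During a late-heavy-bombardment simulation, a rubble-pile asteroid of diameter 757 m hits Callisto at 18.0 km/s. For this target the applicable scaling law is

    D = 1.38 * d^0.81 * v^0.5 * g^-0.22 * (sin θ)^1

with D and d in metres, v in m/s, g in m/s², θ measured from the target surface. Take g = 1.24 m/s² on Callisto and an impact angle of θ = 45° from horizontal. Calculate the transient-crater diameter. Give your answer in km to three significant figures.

D ≈ 26.8 km

In SI units: v = 18000 m/s.
d^0.81 = 757^0.81 = 214.8
v^0.5 = 18000^0.5 = 134.2
g^-0.22 = 1.24^-0.22 = 0.9538
(sin 45°)^1 = 0.7071^1 = 0.7071
D = 1.38 × 214.8 × 134.2 × 0.9538 × 0.7071 = 26829 m
   = 26.83 km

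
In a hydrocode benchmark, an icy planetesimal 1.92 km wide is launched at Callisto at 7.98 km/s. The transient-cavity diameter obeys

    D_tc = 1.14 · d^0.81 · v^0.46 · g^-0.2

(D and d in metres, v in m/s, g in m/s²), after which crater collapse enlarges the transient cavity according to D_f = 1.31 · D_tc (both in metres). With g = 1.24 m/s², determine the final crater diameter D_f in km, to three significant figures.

In SI: d = 1920 m, v = 7980 m/s.
d^0.81 = 1920^0.81 = 456.5
v^0.46 = 7980^0.46 = 62.36
g^-0.2 = 1.24^-0.2 = 0.9579
D_tc = 1.14 × 456.5 × 62.36 × 0.9579 = 31090 m
D_f = 1.31 × 31090 = 40728 m
     = 40.73 km

D_f ≈ 40.7 km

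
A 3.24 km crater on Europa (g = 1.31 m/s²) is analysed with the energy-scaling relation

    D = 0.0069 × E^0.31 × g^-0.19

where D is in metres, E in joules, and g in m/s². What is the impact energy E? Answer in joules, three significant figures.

Rearranging: E = [D / (0.0069 · g^-0.19)]^(1/0.31).
D = 3240 m.
g^-0.19 = 1.31^-0.19 = 0.9500
D / (0.0069 × 0.9500) = 3240 / (6.555 × 10^-3) = 4.943 × 10^5
E = (4.943 × 10^5)^3.2258 = 2.332 × 10^18 J

E ≈ 2.33 × 10^18 J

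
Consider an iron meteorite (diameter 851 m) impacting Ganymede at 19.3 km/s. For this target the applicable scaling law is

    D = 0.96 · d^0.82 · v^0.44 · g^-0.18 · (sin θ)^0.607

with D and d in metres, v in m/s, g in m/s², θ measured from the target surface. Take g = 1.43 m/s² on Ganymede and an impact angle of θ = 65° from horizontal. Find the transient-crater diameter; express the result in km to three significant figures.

D ≈ 16.5 km

In SI units: v = 19300 m/s.
d^0.82 = 851^0.82 = 252.7
v^0.44 = 19300^0.44 = 76.85
g^-0.18 = 1.43^-0.18 = 0.9376
(sin 65°)^0.607 = 0.9063^0.607 = 0.9420
D = 0.96 × 252.7 × 76.85 × 0.9376 × 0.9420 = 16466 m
   = 16.47 km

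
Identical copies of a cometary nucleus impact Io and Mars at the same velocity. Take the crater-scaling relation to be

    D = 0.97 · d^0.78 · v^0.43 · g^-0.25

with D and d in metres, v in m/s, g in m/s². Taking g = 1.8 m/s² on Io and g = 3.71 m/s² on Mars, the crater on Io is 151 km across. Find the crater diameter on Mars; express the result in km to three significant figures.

D ≈ 126 km

All impactor-dependent factors cancel in the ratio, leaving D_Mars/D_Io = (g_Mars/g_Io)^-0.25.
(3.71/1.8)^-0.25 = 2.061^-0.25 = 0.8346
D_Mars = 0.8346 × 151 km = 126 km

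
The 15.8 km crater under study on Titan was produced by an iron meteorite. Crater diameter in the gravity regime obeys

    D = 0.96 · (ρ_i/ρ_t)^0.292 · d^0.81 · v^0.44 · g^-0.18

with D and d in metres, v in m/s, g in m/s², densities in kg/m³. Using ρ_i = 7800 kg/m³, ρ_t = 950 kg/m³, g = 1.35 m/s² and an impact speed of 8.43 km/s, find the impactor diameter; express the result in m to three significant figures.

Rearranging for d: d = [D / (0.96 · (7800/950)^0.292 · 8430^0.44 · 1.35^-0.18)]^(1/0.81).
D = 15800 m.
(7800/950)^0.292 = 1.849
8430^0.44 = 53.38
1.35^-0.18 = 0.9474
Denominator = 0.96 × 1.849 × 53.38 × 0.9474 = 89.77
D / 89.77 = 15800 / 89.77 = 176.0
d = 176.0^(1/0.81) = 176.0^1.2346 = 592.0 m

d ≈ 592 m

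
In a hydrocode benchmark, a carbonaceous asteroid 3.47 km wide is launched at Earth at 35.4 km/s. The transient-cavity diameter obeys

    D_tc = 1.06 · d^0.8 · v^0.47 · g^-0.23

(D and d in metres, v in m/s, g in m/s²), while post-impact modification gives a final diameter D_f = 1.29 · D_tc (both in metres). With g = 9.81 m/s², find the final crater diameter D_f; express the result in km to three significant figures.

In SI: d = 3470 m, v = 35400 m/s.
d^0.8 = 3470^0.8 = 679.6
v^0.47 = 35400^0.47 = 137.4
g^-0.23 = 9.81^-0.23 = 0.5914
D_tc = 1.06 × 679.6 × 137.4 × 0.5914 = 58540 m
D_f = 1.29 × 58540 = 75517 m
     = 75.52 km

D_f ≈ 75.5 km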